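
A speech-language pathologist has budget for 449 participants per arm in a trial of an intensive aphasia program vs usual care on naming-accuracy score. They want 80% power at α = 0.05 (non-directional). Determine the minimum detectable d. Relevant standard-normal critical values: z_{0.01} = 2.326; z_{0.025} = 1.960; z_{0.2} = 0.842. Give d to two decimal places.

d_min ≈ 0.19

For two independent groups of n = 449 each: d_min = (z_{α/2} + z_β)·√(2/n).
z-sum = 1.960 + 0.842 = 2.802.
d_min = 2.802 × √(2/449) = 2.802 × 0.0667 = 0.187.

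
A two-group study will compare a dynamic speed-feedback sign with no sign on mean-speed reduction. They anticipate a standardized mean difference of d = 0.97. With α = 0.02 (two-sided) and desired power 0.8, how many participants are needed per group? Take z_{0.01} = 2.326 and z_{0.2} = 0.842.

For two independent groups with equal n: n = 2·((z_{α/2} + z_β) / d)².
z_{α/2} + z_β = 2.326 + 0.842 = 3.168.
n = 2 × (3.168 / 0.97)² = 2 × 3.266² = 2 × 10.67 = 21.3.
Round up to the next whole participant.

n = 22 per group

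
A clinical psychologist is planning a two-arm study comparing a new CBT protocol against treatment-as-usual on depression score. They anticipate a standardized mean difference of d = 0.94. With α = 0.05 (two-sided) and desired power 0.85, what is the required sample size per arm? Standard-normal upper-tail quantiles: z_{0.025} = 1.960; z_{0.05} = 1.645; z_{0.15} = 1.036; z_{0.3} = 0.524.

For two independent groups with equal n: n = 2·((z_{α/2} + z_β) / d)².
z_{α/2} + z_β = 1.960 + 1.036 = 2.996.
n = 2 × (2.996 / 0.94)² = 2 × 3.187² = 2 × 10.16 = 20.3.
Round up to the next whole participant.

n = 21 per group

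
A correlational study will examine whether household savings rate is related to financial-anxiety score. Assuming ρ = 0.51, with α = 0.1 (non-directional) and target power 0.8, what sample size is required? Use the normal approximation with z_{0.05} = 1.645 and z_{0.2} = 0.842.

Fisher's z: C = ½·ln((1+r)/(1−r)) = ½·ln(3.0816) = 0.5627.
n = ((z_{α/2} + z_β)/C)² + 3.
(1.645 + 0.842) / 0.5627 = 2.487 / 0.5627 = 4.420.
n = 4.420² + 3 = 19.53 + 3 = 22.5.
Round up.

n = 23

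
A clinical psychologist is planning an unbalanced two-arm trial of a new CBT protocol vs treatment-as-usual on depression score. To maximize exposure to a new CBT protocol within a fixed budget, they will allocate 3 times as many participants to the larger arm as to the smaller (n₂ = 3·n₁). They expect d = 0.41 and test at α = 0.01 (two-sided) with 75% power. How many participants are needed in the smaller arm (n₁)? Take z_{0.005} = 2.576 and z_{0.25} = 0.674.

With allocation ratio k = n₂/n₁ = 3, Var(x̄₁−x̄₂) = σ²(1/n₁ + 1/(k·n₁)) = σ²·(k+1)/(k·n₁).
So n₁ = (1 + 1/k)·((z_{α/2} + z_β)/d)² = 1.333 × (3.250/0.41)².
n₁ = 1.333 × 62.83 = 83.8.
Round up: n₁ = 84, giving n₂ = 3 × 84 = 252.

n₁ = 84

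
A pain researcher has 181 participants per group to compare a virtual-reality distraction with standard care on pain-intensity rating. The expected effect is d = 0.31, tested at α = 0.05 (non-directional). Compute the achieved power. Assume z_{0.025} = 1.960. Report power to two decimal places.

For two equal groups, power = Φ(d·√(n/2) − z_{α/2}).
d·√(n/2) = 0.31 × √(181/2) = 0.31 × 9.513 = 2.949.
z_β = 2.949 − 1.960 = 0.989.
Power = Φ(0.989) = 0.839.

power ≈ 0.84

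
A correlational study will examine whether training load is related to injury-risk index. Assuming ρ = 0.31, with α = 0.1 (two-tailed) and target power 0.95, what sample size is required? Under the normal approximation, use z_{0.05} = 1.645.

n = 109

Fisher's z: C = ½·ln((1+r)/(1−r)) = ½·ln(1.8986) = 0.3205.
n = ((z_{α/2} + z_β)/C)² + 3.
(1.645 + 1.645) / 0.3205 = 3.290 / 0.3205 = 10.265.
n = 10.265² + 3 = 105.37 + 3 = 108.4.
Round up.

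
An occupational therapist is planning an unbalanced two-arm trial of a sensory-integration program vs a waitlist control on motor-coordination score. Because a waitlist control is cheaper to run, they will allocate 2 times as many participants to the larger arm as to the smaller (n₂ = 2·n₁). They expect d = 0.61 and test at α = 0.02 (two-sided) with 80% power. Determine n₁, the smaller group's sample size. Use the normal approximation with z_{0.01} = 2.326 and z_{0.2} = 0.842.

With allocation ratio k = n₂/n₁ = 2, Var(x̄₁−x̄₂) = σ²(1/n₁ + 1/(k·n₁)) = σ²·(k+1)/(k·n₁).
So n₁ = (1 + 1/k)·((z_{α/2} + z_β)/d)² = 1.500 × (3.168/0.61)².
n₁ = 1.500 × 26.97 = 40.5.
Round up: n₁ = 41, giving n₂ = 2 × 41 = 82.

n₁ = 41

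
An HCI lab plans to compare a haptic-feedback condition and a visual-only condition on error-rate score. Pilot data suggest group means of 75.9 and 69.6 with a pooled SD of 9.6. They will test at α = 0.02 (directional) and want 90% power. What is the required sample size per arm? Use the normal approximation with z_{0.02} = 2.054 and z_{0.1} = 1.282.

Cohen's d = |M₁ − M₂| / SD_pooled = |75.9 − 69.6| / 9.6 = 6.3 / 9.6 = 0.656.
For two independent groups with equal n: n = 2·((z_{α} + z_β) / d)².
z_{α} + z_β = 2.054 + 1.282 = 3.336.
n = 2 × (3.336 / 0.656)² = 2 × 5.085² = 2 × 25.86 = 51.7.
Round up to the next whole participant.

n = 52 per group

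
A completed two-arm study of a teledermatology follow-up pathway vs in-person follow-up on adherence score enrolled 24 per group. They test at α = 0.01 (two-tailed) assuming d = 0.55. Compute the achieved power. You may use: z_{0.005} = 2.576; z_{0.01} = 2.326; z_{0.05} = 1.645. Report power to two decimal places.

power ≈ 0.25

For two equal groups, power = Φ(d·√(n/2) − z_{α/2}).
d·√(n/2) = 0.55 × √(24/2) = 0.55 × 3.464 = 1.905.
z_β = 1.905 − 2.576 = -0.671.
Power = Φ(-0.671) = 0.251.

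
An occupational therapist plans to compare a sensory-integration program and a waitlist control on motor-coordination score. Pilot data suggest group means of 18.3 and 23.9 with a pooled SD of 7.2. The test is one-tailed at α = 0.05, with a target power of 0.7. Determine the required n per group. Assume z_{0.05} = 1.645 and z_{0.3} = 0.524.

Cohen's d = |M₁ − M₂| / SD_pooled = |18.3 − 23.9| / 7.2 = 5.6 / 7.2 = 0.778.
For two independent groups with equal n: n = 2·((z_{α} + z_β) / d)².
z_{α} + z_β = 1.645 + 0.524 = 2.169.
n = 2 × (2.169 / 0.778)² = 2 × 2.788² = 2 × 7.77 = 15.5.
Round up to the next whole participant.

n = 16 per group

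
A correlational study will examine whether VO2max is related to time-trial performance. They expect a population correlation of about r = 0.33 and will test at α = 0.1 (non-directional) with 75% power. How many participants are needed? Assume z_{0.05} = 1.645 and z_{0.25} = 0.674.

n = 49

Fisher's z: C = ½·ln((1+r)/(1−r)) = ½·ln(1.9851) = 0.3428.
n = ((z_{α/2} + z_β)/C)² + 3.
(1.645 + 0.674) / 0.3428 = 2.319 / 0.3428 = 6.765.
n = 6.765² + 3 = 45.76 + 3 = 48.8.
Round up.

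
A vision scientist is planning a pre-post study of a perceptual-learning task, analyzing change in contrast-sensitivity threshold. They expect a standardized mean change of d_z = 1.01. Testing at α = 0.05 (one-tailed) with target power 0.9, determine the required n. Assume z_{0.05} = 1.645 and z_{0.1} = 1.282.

n = 9 pairs

For a paired (one-sample on differences) test: n = ((z_{α} + z_β) / d)².
z_{α} + z_β = 1.645 + 1.282 = 2.927.
n = (2.927 / 1.01)² = 2.898² = 8.40.
Round up.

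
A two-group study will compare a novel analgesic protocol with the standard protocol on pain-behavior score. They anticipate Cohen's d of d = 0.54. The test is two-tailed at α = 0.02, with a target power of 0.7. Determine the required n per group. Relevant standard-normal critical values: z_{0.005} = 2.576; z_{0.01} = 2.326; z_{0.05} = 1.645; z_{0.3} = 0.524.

n = 56 per group

For two independent groups with equal n: n = 2·((z_{α/2} + z_β) / d)².
z_{α/2} + z_β = 2.326 + 0.524 = 2.850.
n = 2 × (2.850 / 0.54)² = 2 × 5.278² = 2 × 27.85 = 55.7.
Round up to the next whole participant.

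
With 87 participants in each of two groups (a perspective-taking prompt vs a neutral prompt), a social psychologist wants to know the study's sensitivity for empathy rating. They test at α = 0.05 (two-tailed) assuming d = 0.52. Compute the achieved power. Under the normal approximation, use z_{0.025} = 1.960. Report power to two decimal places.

power ≈ 0.93

For two equal groups, power = Φ(d·√(n/2) − z_{α/2}).
d·√(n/2) = 0.52 × √(87/2) = 0.52 × 6.595 = 3.430.
z_β = 3.430 − 1.960 = 1.470.
Power = Φ(1.470) = 0.929.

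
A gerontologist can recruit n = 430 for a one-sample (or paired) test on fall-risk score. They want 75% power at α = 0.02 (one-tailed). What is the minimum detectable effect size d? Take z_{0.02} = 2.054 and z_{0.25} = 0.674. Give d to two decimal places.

d_min ≈ 0.13

For a single sample (or paired design) of n = 430: d_min = (z_{α} + z_β)/√n.
z-sum = 2.054 + 0.674 = 2.728.
d_min = 2.728 / √430 = 2.728 / 20.736 = 0.132.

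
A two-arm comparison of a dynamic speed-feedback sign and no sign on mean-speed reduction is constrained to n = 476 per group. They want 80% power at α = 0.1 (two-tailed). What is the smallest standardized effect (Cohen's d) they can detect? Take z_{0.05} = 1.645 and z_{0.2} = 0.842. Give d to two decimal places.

d_min ≈ 0.16

For two independent groups of n = 476 each: d_min = (z_{α/2} + z_β)·√(2/n).
z-sum = 1.645 + 0.842 = 2.487.
d_min = 2.487 × √(2/476) = 2.487 × 0.0648 = 0.161.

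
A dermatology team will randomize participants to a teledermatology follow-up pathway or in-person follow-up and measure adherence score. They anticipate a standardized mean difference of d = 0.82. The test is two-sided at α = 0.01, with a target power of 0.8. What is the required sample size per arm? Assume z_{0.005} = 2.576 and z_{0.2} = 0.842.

For two independent groups with equal n: n = 2·((z_{α/2} + z_β) / d)².
z_{α/2} + z_β = 2.576 + 0.842 = 3.418.
n = 2 × (3.418 / 0.82)² = 2 × 4.168² = 2 × 17.37 = 34.7.
Round up to the next whole participant.

n = 35 per group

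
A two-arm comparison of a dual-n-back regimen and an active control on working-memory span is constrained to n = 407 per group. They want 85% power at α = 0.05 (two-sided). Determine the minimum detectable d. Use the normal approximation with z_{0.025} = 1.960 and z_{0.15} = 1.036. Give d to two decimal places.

d_min ≈ 0.21

For two independent groups of n = 407 each: d_min = (z_{α/2} + z_β)·√(2/n).
z-sum = 1.960 + 1.036 = 2.996.
d_min = 2.996 × √(2/407) = 2.996 × 0.0701 = 0.210.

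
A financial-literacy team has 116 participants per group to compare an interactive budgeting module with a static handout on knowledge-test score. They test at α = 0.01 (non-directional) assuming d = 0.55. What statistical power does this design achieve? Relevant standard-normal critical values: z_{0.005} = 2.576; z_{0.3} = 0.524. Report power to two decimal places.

For two equal groups, power = Φ(d·√(n/2) − z_{α/2}).
d·√(n/2) = 0.55 × √(116/2) = 0.55 × 7.616 = 4.189.
z_β = 4.189 − 2.576 = 1.613.
Power = Φ(1.613) = 0.947.

power ≈ 0.95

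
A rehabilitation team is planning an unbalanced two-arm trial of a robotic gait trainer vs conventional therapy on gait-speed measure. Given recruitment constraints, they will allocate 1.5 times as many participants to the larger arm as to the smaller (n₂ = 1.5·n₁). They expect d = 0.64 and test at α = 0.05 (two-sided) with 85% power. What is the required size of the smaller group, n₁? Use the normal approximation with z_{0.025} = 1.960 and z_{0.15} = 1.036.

n₁ = 37

With allocation ratio k = n₂/n₁ = 1.5, Var(x̄₁−x̄₂) = σ²(1/n₁ + 1/(k·n₁)) = σ²·(k+1)/(k·n₁).
So n₁ = (1 + 1/k)·((z_{α/2} + z_β)/d)² = 1.667 × (2.996/0.64)².
n₁ = 1.667 × 21.91 = 36.5.
Round up: n₁ = 37, giving n₂ = ⌈1.5 × 37⌉ = ⌈55.5⌉ = 56.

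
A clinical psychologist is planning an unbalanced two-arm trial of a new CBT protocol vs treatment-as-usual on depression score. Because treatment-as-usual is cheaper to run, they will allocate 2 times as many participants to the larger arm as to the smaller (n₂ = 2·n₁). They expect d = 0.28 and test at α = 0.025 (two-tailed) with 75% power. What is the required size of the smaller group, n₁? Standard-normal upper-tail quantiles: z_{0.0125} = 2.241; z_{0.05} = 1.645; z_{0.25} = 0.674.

n₁ = 163

With allocation ratio k = n₂/n₁ = 2, Var(x̄₁−x̄₂) = σ²(1/n₁ + 1/(k·n₁)) = σ²·(k+1)/(k·n₁).
So n₁ = (1 + 1/k)·((z_{α/2} + z_β)/d)² = 1.500 × (2.915/0.28)².
n₁ = 1.500 × 108.38 = 162.6.
Round up: n₁ = 163, giving n₂ = 2 × 163 = 326.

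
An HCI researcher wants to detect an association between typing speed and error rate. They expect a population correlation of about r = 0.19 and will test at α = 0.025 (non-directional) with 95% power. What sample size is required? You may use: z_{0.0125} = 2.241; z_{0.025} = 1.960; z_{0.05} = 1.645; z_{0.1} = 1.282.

Fisher's z: C = ½·ln((1+r)/(1−r)) = ½·ln(1.4691) = 0.1923.
n = ((z_{α/2} + z_β)/C)² + 3.
(2.241 + 1.645) / 0.1923 = 3.886 / 0.1923 = 20.208.
n = 20.208² + 3 = 408.36 + 3 = 411.4.
Round up.

n = 412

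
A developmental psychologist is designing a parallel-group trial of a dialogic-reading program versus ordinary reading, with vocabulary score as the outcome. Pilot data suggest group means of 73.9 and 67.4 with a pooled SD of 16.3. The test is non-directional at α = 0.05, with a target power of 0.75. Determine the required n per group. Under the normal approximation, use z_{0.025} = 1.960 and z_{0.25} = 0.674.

n = 88 per group

Cohen's d = |M₁ − M₂| / SD_pooled = |73.9 − 67.4| / 16.3 = 6.5 / 16.3 = 0.399.
For two independent groups with equal n: n = 2·((z_{α/2} + z_β) / d)².
z_{α/2} + z_β = 1.960 + 0.674 = 2.634.
n = 2 × (2.634 / 0.399)² = 2 × 6.602² = 2 × 43.58 = 87.2.
Round up to the next whole participant.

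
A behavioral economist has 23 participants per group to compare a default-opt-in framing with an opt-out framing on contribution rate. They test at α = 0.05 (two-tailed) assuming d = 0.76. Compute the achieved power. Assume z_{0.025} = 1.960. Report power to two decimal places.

power ≈ 0.73

For two equal groups, power = Φ(d·√(n/2) − z_{α/2}).
d·√(n/2) = 0.76 × √(23/2) = 0.76 × 3.391 = 2.577.
z_β = 2.577 − 1.960 = 0.617.
Power = Φ(0.617) = 0.731.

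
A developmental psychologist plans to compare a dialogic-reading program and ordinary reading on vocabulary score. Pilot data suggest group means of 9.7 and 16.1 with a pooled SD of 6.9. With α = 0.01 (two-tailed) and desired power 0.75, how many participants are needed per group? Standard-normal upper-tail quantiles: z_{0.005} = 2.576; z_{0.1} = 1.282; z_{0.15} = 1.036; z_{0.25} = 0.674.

n = 25 per group

Cohen's d = |M₁ − M₂| / SD_pooled = |9.7 − 16.1| / 6.9 = 6.4 / 6.9 = 0.928.
For two independent groups with equal n: n = 2·((z_{α/2} + z_β) / d)².
z_{α/2} + z_β = 2.576 + 0.674 = 3.250.
n = 2 × (3.250 / 0.928)² = 2 × 3.502² = 2 × 12.27 = 24.5.
Round up to the next whole participant.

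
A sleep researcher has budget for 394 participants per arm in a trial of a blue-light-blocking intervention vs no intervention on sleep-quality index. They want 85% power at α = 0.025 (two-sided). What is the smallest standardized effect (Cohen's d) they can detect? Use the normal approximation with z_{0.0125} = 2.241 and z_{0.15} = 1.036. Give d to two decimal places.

d_min ≈ 0.23

For two independent groups of n = 394 each: d_min = (z_{α/2} + z_β)·√(2/n).
z-sum = 2.241 + 1.036 = 3.277.
d_min = 3.277 × √(2/394) = 3.277 × 0.0712 = 0.233.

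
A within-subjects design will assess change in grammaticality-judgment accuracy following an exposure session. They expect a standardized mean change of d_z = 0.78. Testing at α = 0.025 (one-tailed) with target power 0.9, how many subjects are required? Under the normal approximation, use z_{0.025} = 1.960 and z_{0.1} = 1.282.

For a paired (one-sample on differences) test: n = ((z_{α} + z_β) / d)².
z_{α} + z_β = 1.960 + 1.282 = 3.242.
n = (3.242 / 0.78)² = 4.156² = 17.28.
Round up.

n = 18 pairs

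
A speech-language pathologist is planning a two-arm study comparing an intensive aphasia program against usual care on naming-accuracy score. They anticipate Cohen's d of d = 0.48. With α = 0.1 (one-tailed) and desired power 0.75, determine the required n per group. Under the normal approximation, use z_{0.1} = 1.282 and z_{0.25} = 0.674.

For two independent groups with equal n: n = 2·((z_{α} + z_β) / d)².
z_{α} + z_β = 1.282 + 0.674 = 1.956.
n = 2 × (1.956 / 0.48)² = 2 × 4.075² = 2 × 16.61 = 33.2.
Round up to the next whole participant.

n = 34 per group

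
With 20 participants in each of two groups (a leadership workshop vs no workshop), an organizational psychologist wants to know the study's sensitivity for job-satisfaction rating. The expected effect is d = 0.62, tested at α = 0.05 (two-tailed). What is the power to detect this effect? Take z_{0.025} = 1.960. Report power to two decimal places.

power ≈ 0.50

For two equal groups, power = Φ(d·√(n/2) − z_{α/2}).
d·√(n/2) = 0.62 × √(20/2) = 0.62 × 3.162 = 1.961.
z_β = 1.961 − 1.960 = 0.001.
Power = Φ(0.001) = 0.500.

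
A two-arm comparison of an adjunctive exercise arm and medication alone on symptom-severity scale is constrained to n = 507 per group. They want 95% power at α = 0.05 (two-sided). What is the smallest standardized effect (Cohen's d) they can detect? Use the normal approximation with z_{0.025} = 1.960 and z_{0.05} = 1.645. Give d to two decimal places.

d_min ≈ 0.23

For two independent groups of n = 507 each: d_min = (z_{α/2} + z_β)·√(2/n).
z-sum = 1.960 + 1.645 = 3.605.
d_min = 3.605 × √(2/507) = 3.605 × 0.0628 = 0.226.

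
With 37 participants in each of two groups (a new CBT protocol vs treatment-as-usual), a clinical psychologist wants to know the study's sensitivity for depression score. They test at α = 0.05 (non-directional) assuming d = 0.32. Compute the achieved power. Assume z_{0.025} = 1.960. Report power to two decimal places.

For two equal groups, power = Φ(d·√(n/2) − z_{α/2}).
d·√(n/2) = 0.32 × √(37/2) = 0.32 × 4.301 = 1.376.
z_β = 1.376 − 1.960 = -0.584.
Power = Φ(-0.584) = 0.280.

power ≈ 0.28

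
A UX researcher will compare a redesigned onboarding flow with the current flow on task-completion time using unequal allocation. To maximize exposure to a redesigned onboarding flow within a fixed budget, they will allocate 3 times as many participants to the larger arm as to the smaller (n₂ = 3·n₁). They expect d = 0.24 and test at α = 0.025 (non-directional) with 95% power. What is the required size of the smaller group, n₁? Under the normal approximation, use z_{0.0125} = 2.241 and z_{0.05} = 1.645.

With allocation ratio k = n₂/n₁ = 3, Var(x̄₁−x̄₂) = σ²(1/n₁ + 1/(k·n₁)) = σ²·(k+1)/(k·n₁).
So n₁ = (1 + 1/k)·((z_{α/2} + z_β)/d)² = 1.333 × (3.886/0.24)².
n₁ = 1.333 × 262.17 = 349.6.
Round up: n₁ = 350, giving n₂ = 3 × 350 = 1050.

n₁ = 350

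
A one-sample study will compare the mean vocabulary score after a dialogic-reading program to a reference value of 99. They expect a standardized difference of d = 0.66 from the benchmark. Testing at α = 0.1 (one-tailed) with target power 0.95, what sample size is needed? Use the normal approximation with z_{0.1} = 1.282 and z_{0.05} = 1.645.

n = 20

For a one-sample test: n = ((z_{α} + z_β) / d)².
z_{α} + z_β = 1.282 + 1.645 = 2.927.
n = (2.927 / 0.66)² = 4.435² = 19.67.
Round up.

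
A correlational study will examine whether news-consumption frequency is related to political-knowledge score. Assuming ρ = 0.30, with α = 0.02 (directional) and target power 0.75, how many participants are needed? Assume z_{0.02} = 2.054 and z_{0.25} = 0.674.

n = 81

Fisher's z: C = ½·ln((1+r)/(1−r)) = ½·ln(1.8571) = 0.3095.
n = ((z_{α} + z_β)/C)² + 3.
(2.054 + 0.674) / 0.3095 = 2.728 / 0.3095 = 8.814.
n = 8.814² + 3 = 77.69 + 3 = 80.7.
Round up.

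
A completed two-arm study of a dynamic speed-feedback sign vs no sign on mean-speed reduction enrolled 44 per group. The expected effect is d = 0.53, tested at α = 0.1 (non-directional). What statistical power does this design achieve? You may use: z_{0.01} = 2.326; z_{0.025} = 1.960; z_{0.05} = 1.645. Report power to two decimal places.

power ≈ 0.80

For two equal groups, power = Φ(d·√(n/2) − z_{α/2}).
d·√(n/2) = 0.53 × √(44/2) = 0.53 × 4.690 = 2.486.
z_β = 2.486 − 1.645 = 0.841.
Power = Φ(0.841) = 0.800.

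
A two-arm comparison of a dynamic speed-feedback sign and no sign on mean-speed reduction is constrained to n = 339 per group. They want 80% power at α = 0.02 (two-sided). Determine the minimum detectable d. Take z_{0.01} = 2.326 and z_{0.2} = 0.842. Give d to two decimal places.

For two independent groups of n = 339 each: d_min = (z_{α/2} + z_β)·√(2/n).
z-sum = 2.326 + 0.842 = 3.168.
d_min = 3.168 × √(2/339) = 3.168 × 0.0768 = 0.243.

d_min ≈ 0.24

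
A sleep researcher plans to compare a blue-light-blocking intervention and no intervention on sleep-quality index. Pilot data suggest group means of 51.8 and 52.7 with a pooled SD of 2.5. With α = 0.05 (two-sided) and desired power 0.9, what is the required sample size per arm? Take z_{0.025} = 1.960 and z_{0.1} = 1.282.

Cohen's d = |M₁ − M₂| / SD_pooled = |51.8 − 52.7| / 2.5 = 0.9 / 2.5 = 0.360.
For two independent groups with equal n: n = 2·((z_{α/2} + z_β) / d)².
z_{α/2} + z_β = 1.960 + 1.282 = 3.242.
n = 2 × (3.242 / 0.360)² = 2 × 9.006² = 2 × 81.10 = 162.2.
Round up to the next whole participant.

n = 163 per group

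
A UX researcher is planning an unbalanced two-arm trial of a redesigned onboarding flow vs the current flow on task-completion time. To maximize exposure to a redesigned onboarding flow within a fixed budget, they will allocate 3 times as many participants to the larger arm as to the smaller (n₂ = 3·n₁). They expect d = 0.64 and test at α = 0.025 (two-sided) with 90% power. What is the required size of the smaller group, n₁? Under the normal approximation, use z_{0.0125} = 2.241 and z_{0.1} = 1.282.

n₁ = 41

With allocation ratio k = n₂/n₁ = 3, Var(x̄₁−x̄₂) = σ²(1/n₁ + 1/(k·n₁)) = σ²·(k+1)/(k·n₁).
So n₁ = (1 + 1/k)·((z_{α/2} + z_β)/d)² = 1.333 × (3.523/0.64)².
n₁ = 1.333 × 30.30 = 40.4.
Round up: n₁ = 41, giving n₂ = 3 × 41 = 123.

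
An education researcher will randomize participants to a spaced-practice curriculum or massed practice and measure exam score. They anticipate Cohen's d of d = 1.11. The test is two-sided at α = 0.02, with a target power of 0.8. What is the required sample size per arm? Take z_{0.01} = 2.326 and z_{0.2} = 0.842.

n = 17 per group

For two independent groups with equal n: n = 2·((z_{α/2} + z_β) / d)².
z_{α/2} + z_β = 2.326 + 0.842 = 3.168.
n = 2 × (3.168 / 1.11)² = 2 × 2.854² = 2 × 8.15 = 16.3.
Round up to the next whole participant.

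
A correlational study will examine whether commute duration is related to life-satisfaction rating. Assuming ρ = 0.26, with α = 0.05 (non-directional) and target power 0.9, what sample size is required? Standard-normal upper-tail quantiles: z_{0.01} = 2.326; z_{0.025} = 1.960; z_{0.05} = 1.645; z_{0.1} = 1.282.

Fisher's z: C = ½·ln((1+r)/(1−r)) = ½·ln(1.7027) = 0.2661.
n = ((z_{α/2} + z_β)/C)² + 3.
(1.960 + 1.282) / 0.2661 = 3.242 / 0.2661 = 12.183.
n = 12.183² + 3 = 148.43 + 3 = 151.4.
Round up.

n = 152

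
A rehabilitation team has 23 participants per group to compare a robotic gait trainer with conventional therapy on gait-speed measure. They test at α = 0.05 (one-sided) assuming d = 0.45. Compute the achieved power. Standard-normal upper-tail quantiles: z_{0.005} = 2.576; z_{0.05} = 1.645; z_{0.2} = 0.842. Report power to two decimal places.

For two equal groups, power = Φ(d·√(n/2) − z_{α}).
d·√(n/2) = 0.45 × √(23/2) = 0.45 × 3.391 = 1.526.
z_β = 1.526 − 1.645 = -0.119.
Power = Φ(-0.119) = 0.453.

power ≈ 0.45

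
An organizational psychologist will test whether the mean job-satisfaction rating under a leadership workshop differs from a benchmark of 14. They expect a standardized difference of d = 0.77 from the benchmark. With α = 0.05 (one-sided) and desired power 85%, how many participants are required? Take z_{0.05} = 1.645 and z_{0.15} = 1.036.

n = 13

For a one-sample test: n = ((z_{α} + z_β) / d)².
z_{α} + z_β = 1.645 + 1.036 = 2.681.
n = (2.681 / 0.77)² = 3.482² = 12.12.
Round up.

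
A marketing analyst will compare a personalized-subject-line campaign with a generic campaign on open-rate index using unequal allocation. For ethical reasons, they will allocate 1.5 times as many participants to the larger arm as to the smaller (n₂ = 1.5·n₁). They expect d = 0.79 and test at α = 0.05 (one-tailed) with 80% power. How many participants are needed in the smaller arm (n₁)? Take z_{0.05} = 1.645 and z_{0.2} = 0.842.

n₁ = 17

With allocation ratio k = n₂/n₁ = 1.5, Var(x̄₁−x̄₂) = σ²(1/n₁ + 1/(k·n₁)) = σ²·(k+1)/(k·n₁).
So n₁ = (1 + 1/k)·((z_{α} + z_β)/d)² = 1.667 × (2.487/0.79)².
n₁ = 1.667 × 9.91 = 16.5.
Round up: n₁ = 17, giving n₂ = ⌈1.5 × 17⌉ = ⌈25.5⌉ = 26.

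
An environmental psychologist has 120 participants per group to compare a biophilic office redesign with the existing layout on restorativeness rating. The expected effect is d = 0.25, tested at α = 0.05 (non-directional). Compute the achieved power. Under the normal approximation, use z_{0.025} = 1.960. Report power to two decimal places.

power ≈ 0.49

For two equal groups, power = Φ(d·√(n/2) − z_{α/2}).
d·√(n/2) = 0.25 × √(120/2) = 0.25 × 7.746 = 1.936.
z_β = 1.936 − 1.960 = -0.024.
Power = Φ(-0.024) = 0.491.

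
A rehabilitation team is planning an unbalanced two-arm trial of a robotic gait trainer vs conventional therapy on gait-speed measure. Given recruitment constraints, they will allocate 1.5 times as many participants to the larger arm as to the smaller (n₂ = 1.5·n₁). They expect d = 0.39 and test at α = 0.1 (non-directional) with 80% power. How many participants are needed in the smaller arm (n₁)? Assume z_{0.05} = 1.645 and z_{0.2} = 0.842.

n₁ = 68

With allocation ratio k = n₂/n₁ = 1.5, Var(x̄₁−x̄₂) = σ²(1/n₁ + 1/(k·n₁)) = σ²·(k+1)/(k·n₁).
So n₁ = (1 + 1/k)·((z_{α/2} + z_β)/d)² = 1.667 × (2.487/0.39)².
n₁ = 1.667 × 40.67 = 67.8.
Round up: n₁ = 68, giving n₂ = 1.5 × 68 = 102.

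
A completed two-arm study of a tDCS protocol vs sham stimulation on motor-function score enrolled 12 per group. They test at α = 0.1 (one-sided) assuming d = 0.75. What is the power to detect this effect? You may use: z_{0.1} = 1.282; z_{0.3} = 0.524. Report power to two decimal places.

power ≈ 0.71

For two equal groups, power = Φ(d·√(n/2) − z_{α}).
d·√(n/2) = 0.75 × √(12/2) = 0.75 × 2.449 = 1.837.
z_β = 1.837 − 1.282 = 0.555.
Power = Φ(0.555) = 0.711.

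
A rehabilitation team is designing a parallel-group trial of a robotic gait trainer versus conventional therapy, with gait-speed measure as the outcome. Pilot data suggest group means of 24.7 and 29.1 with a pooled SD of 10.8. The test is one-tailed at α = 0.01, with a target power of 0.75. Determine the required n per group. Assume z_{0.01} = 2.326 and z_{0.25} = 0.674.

n = 109 per group

Cohen's d = |M₁ − M₂| / SD_pooled = |24.7 − 29.1| / 10.8 = 4.4 / 10.8 = 0.407.
For two independent groups with equal n: n = 2·((z_{α} + z_β) / d)².
z_{α} + z_β = 2.326 + 0.674 = 3.000.
n = 2 × (3.000 / 0.407)² = 2 × 7.371² = 2 × 54.33 = 108.7.
Round up to the next whole participant.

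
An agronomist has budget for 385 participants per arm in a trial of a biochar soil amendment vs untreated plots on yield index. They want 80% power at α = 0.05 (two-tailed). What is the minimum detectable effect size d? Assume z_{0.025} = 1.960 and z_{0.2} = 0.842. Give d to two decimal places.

d_min ≈ 0.20

For two independent groups of n = 385 each: d_min = (z_{α/2} + z_β)·√(2/n).
z-sum = 1.960 + 0.842 = 2.802.
d_min = 2.802 × √(2/385) = 2.802 × 0.0721 = 0.202.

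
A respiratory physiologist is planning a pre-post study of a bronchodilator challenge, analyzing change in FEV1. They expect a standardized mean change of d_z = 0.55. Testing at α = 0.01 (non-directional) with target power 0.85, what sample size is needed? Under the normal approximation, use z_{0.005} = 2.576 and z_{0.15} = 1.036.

For a paired (one-sample on differences) test: n = ((z_{α/2} + z_β) / d)².
z_{α/2} + z_β = 2.576 + 1.036 = 3.612.
n = (3.612 / 0.55)² = 6.567² = 43.13.
Round up.

n = 44 pairs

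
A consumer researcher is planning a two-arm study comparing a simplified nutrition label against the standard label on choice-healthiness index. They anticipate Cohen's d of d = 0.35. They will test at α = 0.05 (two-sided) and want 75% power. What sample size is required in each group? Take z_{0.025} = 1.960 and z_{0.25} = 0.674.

n = 114 per group

For two independent groups with equal n: n = 2·((z_{α/2} + z_β) / d)².
z_{α/2} + z_β = 1.960 + 0.674 = 2.634.
n = 2 × (2.634 / 0.35)² = 2 × 7.526² = 2 × 56.64 = 113.3.
Round up to the next whole participant.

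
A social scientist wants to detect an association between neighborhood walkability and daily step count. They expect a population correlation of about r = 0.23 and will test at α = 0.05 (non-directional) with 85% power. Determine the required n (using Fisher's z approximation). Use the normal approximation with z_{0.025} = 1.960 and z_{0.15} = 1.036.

Fisher's z: C = ½·ln((1+r)/(1−r)) = ½·ln(1.5974) = 0.2342.
n = ((z_{α/2} + z_β)/C)² + 3.
(1.960 + 1.036) / 0.2342 = 2.996 / 0.2342 = 12.792.
n = 12.792² + 3 = 163.65 + 3 = 166.6.
Round up.

n = 167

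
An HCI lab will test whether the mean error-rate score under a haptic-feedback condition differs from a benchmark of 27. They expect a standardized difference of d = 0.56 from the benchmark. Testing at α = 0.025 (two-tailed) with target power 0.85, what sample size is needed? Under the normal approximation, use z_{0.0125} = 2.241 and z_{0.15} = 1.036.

n = 35

For a one-sample test: n = ((z_{α/2} + z_β) / d)².
z_{α/2} + z_β = 2.241 + 1.036 = 3.277.
n = (3.277 / 0.56)² = 5.852² = 34.24.
Round up.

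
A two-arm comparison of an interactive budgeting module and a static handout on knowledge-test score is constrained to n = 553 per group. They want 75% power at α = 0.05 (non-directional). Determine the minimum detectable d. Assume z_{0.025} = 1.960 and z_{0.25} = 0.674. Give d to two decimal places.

d_min ≈ 0.16

For two independent groups of n = 553 each: d_min = (z_{α/2} + z_β)·√(2/n).
z-sum = 1.960 + 0.674 = 2.634.
d_min = 2.634 × √(2/553) = 2.634 × 0.0601 = 0.158.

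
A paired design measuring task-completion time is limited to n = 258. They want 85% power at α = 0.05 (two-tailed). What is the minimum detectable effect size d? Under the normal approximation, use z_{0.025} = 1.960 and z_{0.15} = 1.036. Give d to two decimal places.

For a single sample (or paired design) of n = 258: d_min = (z_{α/2} + z_β)/√n.
z-sum = 1.960 + 1.036 = 2.996.
d_min = 2.996 / √258 = 2.996 / 16.062 = 0.187.

d_min ≈ 0.19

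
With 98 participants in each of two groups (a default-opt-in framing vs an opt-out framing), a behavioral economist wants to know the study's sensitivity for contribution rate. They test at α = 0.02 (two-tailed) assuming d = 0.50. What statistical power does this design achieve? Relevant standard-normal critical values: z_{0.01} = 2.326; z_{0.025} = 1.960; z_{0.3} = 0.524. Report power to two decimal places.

For two equal groups, power = Φ(d·√(n/2) − z_{α/2}).
d·√(n/2) = 0.50 × √(98/2) = 0.50 × 7.000 = 3.500.
z_β = 3.500 − 2.326 = 1.174.
Power = Φ(1.174) = 0.880.

power ≈ 0.88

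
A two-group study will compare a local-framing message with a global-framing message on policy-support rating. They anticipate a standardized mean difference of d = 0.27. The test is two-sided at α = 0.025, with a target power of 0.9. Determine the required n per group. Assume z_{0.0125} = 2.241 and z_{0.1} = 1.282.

n = 341 per group

For two independent groups with equal n: n = 2·((z_{α/2} + z_β) / d)².
z_{α/2} + z_β = 2.241 + 1.282 = 3.523.
n = 2 × (3.523 / 0.27)² = 2 × 13.048² = 2 × 170.25 = 340.5.
Round up to the next whole participant.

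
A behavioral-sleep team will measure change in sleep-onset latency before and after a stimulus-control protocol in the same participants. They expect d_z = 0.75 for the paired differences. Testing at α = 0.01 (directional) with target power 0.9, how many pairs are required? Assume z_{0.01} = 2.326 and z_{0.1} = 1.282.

n = 24 pairs

For a paired (one-sample on differences) test: n = ((z_{α} + z_β) / d)².
z_{α} + z_β = 2.326 + 1.282 = 3.608.
n = (3.608 / 0.75)² = 4.811² = 23.14.
Round up.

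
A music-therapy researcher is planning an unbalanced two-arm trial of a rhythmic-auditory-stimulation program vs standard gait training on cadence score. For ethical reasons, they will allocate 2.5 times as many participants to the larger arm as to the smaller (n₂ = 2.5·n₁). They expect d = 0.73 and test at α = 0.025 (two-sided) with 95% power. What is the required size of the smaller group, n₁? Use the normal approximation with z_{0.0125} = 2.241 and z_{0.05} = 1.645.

With allocation ratio k = n₂/n₁ = 2.5, Var(x̄₁−x̄₂) = σ²(1/n₁ + 1/(k·n₁)) = σ²·(k+1)/(k·n₁).
So n₁ = (1 + 1/k)·((z_{α/2} + z_β)/d)² = 1.400 × (3.886/0.73)².
n₁ = 1.400 × 28.34 = 39.7.
Round up: n₁ = 40, giving n₂ = 2.5 × 40 = 100.

n₁ = 40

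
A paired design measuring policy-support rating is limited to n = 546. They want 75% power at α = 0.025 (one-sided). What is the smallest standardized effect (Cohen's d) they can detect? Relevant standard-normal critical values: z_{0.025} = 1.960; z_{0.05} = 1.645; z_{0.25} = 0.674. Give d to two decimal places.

For a single sample (or paired design) of n = 546: d_min = (z_{α} + z_β)/√n.
z-sum = 1.960 + 0.674 = 2.634.
d_min = 2.634 / √546 = 2.634 / 23.367 = 0.113.

d_min ≈ 0.11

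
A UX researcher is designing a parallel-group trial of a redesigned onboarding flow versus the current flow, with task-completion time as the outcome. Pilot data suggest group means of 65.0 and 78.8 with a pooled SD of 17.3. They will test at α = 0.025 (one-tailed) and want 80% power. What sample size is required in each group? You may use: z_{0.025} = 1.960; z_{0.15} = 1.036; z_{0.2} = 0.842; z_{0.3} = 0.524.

Cohen's d = |M₁ − M₂| / SD_pooled = |65.0 − 78.8| / 17.3 = 13.8 / 17.3 = 0.798.
For two independent groups with equal n: n = 2·((z_{α} + z_β) / d)².
z_{α} + z_β = 1.960 + 0.842 = 2.802.
n = 2 × (2.802 / 0.798)² = 2 × 3.511² = 2 × 12.33 = 24.7.
Round up to the next whole participant.

n = 25 per group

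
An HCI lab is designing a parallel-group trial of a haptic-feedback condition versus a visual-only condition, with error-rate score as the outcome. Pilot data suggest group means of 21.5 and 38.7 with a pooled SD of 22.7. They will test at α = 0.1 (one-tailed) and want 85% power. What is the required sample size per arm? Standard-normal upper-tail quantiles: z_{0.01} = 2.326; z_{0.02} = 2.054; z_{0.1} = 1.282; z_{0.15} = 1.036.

n = 19 per group

Cohen's d = |M₁ − M₂| / SD_pooled = |21.5 − 38.7| / 22.7 = 17.2 / 22.7 = 0.758.
For two independent groups with equal n: n = 2·((z_{α} + z_β) / d)².
z_{α} + z_β = 1.282 + 1.036 = 2.318.
n = 2 × (2.318 / 0.758)² = 2 × 3.058² = 2 × 9.35 = 18.7.
Round up to the next whole participant.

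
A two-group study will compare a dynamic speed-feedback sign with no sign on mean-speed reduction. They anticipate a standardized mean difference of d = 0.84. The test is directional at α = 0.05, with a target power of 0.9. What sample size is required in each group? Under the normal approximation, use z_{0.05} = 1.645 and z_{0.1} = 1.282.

n = 25 per group

For two independent groups with equal n: n = 2·((z_{α} + z_β) / d)².
z_{α} + z_β = 1.645 + 1.282 = 2.927.
n = 2 × (2.927 / 0.84)² = 2 × 3.485² = 2 × 12.14 = 24.3.
Round up to the next whole participant.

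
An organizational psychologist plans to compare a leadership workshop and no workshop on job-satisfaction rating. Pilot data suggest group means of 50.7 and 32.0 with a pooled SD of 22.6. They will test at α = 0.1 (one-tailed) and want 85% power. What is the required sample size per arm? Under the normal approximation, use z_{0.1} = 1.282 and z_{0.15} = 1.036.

n = 16 per group

Cohen's d = |M₁ − M₂| / SD_pooled = |50.7 − 32.0| / 22.6 = 18.7 / 22.6 = 0.827.
For two independent groups with equal n: n = 2·((z_{α} + z_β) / d)².
z_{α} + z_β = 1.282 + 1.036 = 2.318.
n = 2 × (2.318 / 0.827)² = 2 × 2.803² = 2 × 7.86 = 15.7.
Round up to the next whole participant.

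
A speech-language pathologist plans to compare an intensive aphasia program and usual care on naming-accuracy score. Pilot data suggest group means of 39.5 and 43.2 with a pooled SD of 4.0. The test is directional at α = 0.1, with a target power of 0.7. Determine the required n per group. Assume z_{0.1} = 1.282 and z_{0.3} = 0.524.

n = 8 per group

Cohen's d = |M₁ − M₂| / SD_pooled = |39.5 − 43.2| / 4.0 = 3.7 / 4.0 = 0.925.
For two independent groups with equal n: n = 2·((z_{α} + z_β) / d)².
z_{α} + z_β = 1.282 + 0.524 = 1.806.
n = 2 × (1.806 / 0.925)² = 2 × 1.952² = 2 × 3.81 = 7.6.
Round up to the next whole participant.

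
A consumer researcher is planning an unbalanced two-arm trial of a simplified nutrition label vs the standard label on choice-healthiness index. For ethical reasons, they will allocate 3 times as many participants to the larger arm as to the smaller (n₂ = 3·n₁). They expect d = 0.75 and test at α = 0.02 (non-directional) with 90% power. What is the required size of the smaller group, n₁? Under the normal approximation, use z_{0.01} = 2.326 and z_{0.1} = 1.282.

n₁ = 31

With allocation ratio k = n₂/n₁ = 3, Var(x̄₁−x̄₂) = σ²(1/n₁ + 1/(k·n₁)) = σ²·(k+1)/(k·n₁).
So n₁ = (1 + 1/k)·((z_{α/2} + z_β)/d)² = 1.333 × (3.608/0.75)².
n₁ = 1.333 × 23.14 = 30.9.
Round up: n₁ = 31, giving n₂ = 3 × 31 = 93.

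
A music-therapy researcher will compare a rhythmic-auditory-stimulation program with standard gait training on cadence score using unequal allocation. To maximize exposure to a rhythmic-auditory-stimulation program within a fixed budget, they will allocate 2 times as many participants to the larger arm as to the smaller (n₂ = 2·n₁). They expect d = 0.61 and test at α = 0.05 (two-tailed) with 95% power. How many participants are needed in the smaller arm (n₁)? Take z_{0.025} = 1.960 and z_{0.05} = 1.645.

n₁ = 53

With allocation ratio k = n₂/n₁ = 2, Var(x̄₁−x̄₂) = σ²(1/n₁ + 1/(k·n₁)) = σ²·(k+1)/(k·n₁).
So n₁ = (1 + 1/k)·((z_{α/2} + z_β)/d)² = 1.500 × (3.605/0.61)².
n₁ = 1.500 × 34.93 = 52.4.
Round up: n₁ = 53, giving n₂ = 2 × 53 = 106.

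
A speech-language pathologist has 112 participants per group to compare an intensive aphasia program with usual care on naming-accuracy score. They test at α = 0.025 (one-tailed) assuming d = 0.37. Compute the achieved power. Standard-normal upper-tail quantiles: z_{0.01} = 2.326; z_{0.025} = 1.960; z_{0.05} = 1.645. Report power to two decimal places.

For two equal groups, power = Φ(d·√(n/2) − z_{α}).
d·√(n/2) = 0.37 × √(112/2) = 0.37 × 7.483 = 2.769.
z_β = 2.769 − 1.960 = 0.809.
Power = Φ(0.809) = 0.791.

power ≈ 0.79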